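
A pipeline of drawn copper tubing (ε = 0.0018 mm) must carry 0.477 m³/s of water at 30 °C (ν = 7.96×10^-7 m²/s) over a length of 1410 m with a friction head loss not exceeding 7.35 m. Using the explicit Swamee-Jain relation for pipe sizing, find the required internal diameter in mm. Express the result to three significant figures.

D ≈ 529 mm

Swamee-Jain (Type III): D = 0.66·[ε^1.25·(LQ²/(gh_f))^4.75 + ν·Q^9.4·(L/(gh_f))^5.2]^0.04
LQ²/(gh_f) = 4.449; L/(gh_f) = 19.56
Term 1 = ε^1.25·(…)^4.75 = 7.92×10^-5; Term 2 = ν·Q^9.4·(…)^5.2 = 0.00392
D = 0.66·(7.92×10^-5 + 0.00392)^0.04 = 0.5292 m = 529 mm
Check: V = 2.17 m/s, Re = 1.44×10^6, f = 0.01103, h_f = 7.04 m ≈ 7.35 m ✓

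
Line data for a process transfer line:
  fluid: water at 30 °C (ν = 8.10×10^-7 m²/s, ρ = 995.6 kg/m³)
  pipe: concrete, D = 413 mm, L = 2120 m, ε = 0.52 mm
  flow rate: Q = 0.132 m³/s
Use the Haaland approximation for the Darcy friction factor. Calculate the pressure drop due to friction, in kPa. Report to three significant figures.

V = 4Q/(πD²) = 4·0.132/(π·0.413²) = 0.9853 m/s
Re = VD/ν = 0.9853·0.413/8.10×10^-7 = 5.02×10^5 → turbulent
ε/D = 0.52/413 = 0.00126
Haaland: f = 0.02127
h_f = f(L/D)V²/(2g) = 0.02127·(2120/0.413)·0.9853²/(2·9.81) = 5.403 m
Δp = ρg·h_f = 995.6·9.81·5.403 = 52.77 kPa

Δp ≈ 52.8 kPa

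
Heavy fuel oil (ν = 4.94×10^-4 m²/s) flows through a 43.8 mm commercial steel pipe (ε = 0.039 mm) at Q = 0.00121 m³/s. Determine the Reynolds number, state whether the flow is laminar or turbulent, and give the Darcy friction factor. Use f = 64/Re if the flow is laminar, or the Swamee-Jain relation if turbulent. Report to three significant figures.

Re ≈ 71.2; laminar; f = 64/Re ≈ 0.899

V = 4Q/(πD²) = 0.8031 m/s
Re = VD/ν = 0.8031·0.0438/4.94×10^-4 = 71.2
Re < 2300 → laminar → f = 64/Re = 0.8988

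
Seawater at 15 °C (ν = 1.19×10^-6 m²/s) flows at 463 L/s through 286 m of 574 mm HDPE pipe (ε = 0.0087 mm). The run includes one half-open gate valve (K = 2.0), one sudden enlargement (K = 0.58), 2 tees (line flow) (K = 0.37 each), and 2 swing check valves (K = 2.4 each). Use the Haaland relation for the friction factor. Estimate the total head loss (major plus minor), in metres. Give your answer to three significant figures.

V = 4Q/(πD²) = 1.789 m/s; V²/2g = 0.1632 m
Re = 8.63×10^5, ε/D = 1.52×10^-5 → f = 0.01213 (Haaland)
Major: h_f = f(L/D)·V²/2g = 0.01213·498.3·0.1632 = 0.9864 m
Minor: ΣK = 8.12; h_m = ΣK·V²/2g = 1.325 m
Total H_L = 0.9864 + 1.325 = 2.311 m

H_L ≈ 2.31 m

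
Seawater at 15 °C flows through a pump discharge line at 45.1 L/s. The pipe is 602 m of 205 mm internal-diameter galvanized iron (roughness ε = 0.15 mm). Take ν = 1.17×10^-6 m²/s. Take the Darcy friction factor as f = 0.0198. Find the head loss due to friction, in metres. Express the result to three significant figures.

V = 4Q/(πD²) = 4·0.0451/(π·0.205²) = 1.366 m/s
h_f = f(L/D)V²/(2g) = 0.01980·(602/0.205)·1.366²/(2·9.81) = 5.533 m

h_f ≈ 5.53 m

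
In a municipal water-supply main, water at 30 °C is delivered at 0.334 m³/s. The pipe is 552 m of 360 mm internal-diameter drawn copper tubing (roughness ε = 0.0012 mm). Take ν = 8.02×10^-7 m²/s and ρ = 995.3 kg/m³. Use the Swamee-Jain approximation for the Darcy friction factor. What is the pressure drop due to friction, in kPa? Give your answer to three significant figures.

V = 4Q/(πD²) = 4·0.334/(π·0.360²) = 3.281 m/s
Re = VD/ν = 3.281·0.360/8.02×10^-7 = 1.47×10^6 → turbulent
ε/D = 0.0012/360 = 3.33×10^-6
Swamee-Jain: f = 0.01099
h_f = f(L/D)V²/(2g) = 0.01099·(552/0.360)·3.281²/(2·9.81) = 9.250 m
Δp = ρg·h_f = 995.3·9.81·9.250 = 90.32 kPa

Δp ≈ 90.3 kPa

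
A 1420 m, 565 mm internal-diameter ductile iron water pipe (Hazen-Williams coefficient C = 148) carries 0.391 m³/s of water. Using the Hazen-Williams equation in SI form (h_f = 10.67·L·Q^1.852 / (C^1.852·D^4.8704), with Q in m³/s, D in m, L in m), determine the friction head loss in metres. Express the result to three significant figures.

h_f = 10.67·1420·0.391^1.852 / (148^1.852·0.565^4.8704) = 4.106 m

h_f ≈ 4.11 m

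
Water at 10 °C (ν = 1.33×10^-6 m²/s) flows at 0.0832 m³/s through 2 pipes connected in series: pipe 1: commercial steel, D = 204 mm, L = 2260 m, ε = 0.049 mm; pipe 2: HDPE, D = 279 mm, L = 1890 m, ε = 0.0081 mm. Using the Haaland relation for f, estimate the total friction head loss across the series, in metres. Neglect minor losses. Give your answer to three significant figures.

Pipe 1: V = 2.546 m/s, Re = 3.90×10^5, ε/D = 2.40×10^-4, f = 0.01597, h_1 = f(L/D)V²/2g = 58.43 m
Pipe 2: V = 1.361 m/s, Re = 2.85×10^5, ε/D = 2.90×10^-5, f = 0.01472, h_2 = f(L/D)V²/2g = 9.410 m
Series → Q common, losses add: H = Σh = 67.84 m

H ≈ 67.8 m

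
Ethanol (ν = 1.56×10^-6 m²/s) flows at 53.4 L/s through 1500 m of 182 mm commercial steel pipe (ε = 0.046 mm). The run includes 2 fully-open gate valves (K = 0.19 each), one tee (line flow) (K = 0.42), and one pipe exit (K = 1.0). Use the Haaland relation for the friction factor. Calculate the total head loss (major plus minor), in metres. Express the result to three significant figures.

H_L ≈ 30.2 m

V = 4Q/(πD²) = 2.053 m/s; V²/2g = 0.2147 m
Re = 2.39×10^5, ε/D = 2.53×10^-4 → f = 0.01686 (Haaland)
Major: h_f = f(L/D)·V²/2g = 0.01686·8242·0.2147 = 29.83 m
Minor: ΣK = 1.80; h_m = ΣK·V²/2g = 0.3865 m
Total H_L = 29.83 + 0.3865 = 30.22 m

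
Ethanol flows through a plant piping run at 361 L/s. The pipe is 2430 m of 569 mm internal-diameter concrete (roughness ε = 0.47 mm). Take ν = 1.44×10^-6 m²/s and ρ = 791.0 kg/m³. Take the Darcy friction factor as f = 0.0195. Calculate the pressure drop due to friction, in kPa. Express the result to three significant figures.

Δp ≈ 66.4 kPa

V = 4Q/(πD²) = 4·0.361/(π·0.569²) = 1.420 m/s
h_f = f(L/D)V²/(2g) = 0.01950·(2430/0.569)·1.420²/(2·9.81) = 8.555 m
Δp = ρg·h_f = 791.0·9.81·8.555 = 66.38 kPa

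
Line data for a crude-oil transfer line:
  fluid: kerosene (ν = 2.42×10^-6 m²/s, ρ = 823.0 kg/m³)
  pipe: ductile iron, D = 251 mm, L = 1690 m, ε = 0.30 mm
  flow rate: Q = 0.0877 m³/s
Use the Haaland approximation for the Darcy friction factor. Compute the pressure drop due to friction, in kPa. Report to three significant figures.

V = 4Q/(πD²) = 4·0.0877/(π·0.251²) = 1.772 m/s
Re = VD/ν = 1.772·0.251/2.42×10^-6 = 1.84×10^5 → turbulent
ε/D = 0.30/251 = 0.00120
Haaland: f = 0.02175
h_f = f(L/D)V²/(2g) = 0.02175·(1690/0.251)·1.772²/(2·9.81) = 23.45 m
Δp = ρg·h_f = 823.0·9.81·23.45 = 189.3 kPa

Δp ≈ 189 kPa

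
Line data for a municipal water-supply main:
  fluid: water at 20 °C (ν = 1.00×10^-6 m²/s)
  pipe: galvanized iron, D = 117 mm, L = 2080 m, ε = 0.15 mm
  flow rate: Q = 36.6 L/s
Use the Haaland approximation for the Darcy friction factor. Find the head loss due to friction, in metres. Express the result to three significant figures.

V = 4Q/(πD²) = 4·0.0366/(π·0.117²) = 3.404 m/s
Re = VD/ν = 3.404·0.117/1.00×10^-6 = 3.98×10^5 → turbulent
ε/D = 0.15/117 = 0.00128
Haaland: f = 0.02147
h_f = f(L/D)V²/(2g) = 0.02147·(2080/0.117)·3.404²/(2·9.81) = 225.4 m

h_f ≈ 225 m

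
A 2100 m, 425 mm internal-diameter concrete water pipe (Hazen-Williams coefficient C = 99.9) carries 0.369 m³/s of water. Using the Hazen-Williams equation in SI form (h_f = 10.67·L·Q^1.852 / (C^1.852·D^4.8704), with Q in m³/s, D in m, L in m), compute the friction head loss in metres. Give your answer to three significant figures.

h_f ≈ 45.2 m

h_f = 10.67·2100·0.369^1.852 / (99.9^1.852·0.425^4.8704) = 45.21 m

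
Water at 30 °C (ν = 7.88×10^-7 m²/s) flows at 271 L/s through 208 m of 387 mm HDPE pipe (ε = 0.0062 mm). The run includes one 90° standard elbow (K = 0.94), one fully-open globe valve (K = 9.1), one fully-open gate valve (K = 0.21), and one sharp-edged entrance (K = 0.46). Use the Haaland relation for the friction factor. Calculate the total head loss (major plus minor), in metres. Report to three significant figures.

H_L ≈ 4.59 m

V = 4Q/(πD²) = 2.304 m/s; V²/2g = 0.2705 m
Re = 1.13×10^6, ε/D = 1.60×10^-5 → f = 0.01167 (Haaland)
Major: h_f = f(L/D)·V²/2g = 0.01167·537.5·0.2705 = 1.697 m
Minor: ΣK = 10.7; h_m = ΣK·V²/2g = 2.897 m
Total H_L = 1.697 + 2.897 = 4.595 m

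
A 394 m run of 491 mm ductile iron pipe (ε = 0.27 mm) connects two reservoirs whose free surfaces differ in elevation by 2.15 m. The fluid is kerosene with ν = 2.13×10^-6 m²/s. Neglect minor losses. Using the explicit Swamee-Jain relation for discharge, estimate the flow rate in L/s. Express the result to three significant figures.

Swamee-Jain (Type II): Q = -0.965·√(gD⁵h_f/L)·ln[ε/(3.7D) + √(3.17ν²L/(gD³h_f))]
√(gD⁵h_f/L) = √(9.81·0.491⁵·2.15/394) = 0.03908
ε/(3.7D) = 1.49×10^-4; √(3.17ν²L/(gD³h_f)) = 4.76×10^-5
Q = -0.965·0.03908·ln(1.963×10^-4) = 0.3220 m³/s
Check: V = 1.70 m/s, Re = 3.92×10^5, f = 0.01831, h_f = 2.16 m ≈ 2.15 m ✓

Q ≈ 322 L/s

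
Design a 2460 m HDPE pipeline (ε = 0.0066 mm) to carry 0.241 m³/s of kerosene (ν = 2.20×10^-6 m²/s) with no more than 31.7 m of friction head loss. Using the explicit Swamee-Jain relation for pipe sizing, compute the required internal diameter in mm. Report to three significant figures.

D ≈ 354 mm

Swamee-Jain (Type III): D = 0.66·[ε^1.25·(LQ²/(gh_f))^4.75 + ν·Q^9.4·(L/(gh_f))^5.2]^0.04
LQ²/(gh_f) = 0.4595; L/(gh_f) = 7.911
Term 1 = ε^1.25·(…)^4.75 = 8.32×10^-9; Term 2 = ν·Q^9.4·(…)^5.2 = 1.60×10^-7
D = 0.66·(8.32×10^-9 + 1.60×10^-7)^0.04 = 0.3537 m = 354 mm
Check: V = 2.45 m/s, Re = 3.94×10^5, f = 0.01392, h_f = 29.7 m ≈ 31.7 m ✓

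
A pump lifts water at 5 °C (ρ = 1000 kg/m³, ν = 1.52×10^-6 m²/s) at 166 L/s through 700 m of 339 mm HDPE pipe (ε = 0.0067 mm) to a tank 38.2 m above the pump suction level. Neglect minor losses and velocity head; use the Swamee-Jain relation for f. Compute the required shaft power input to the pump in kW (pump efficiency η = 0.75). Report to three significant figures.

V = 4Q/(πD²) = 1.839 m/s; Re = 4.10×10^5; ε/D = 1.98×10^-5; f = 0.01384
h_f = f(L/D)V²/2g = 4.928 m
Total head H = z + h_f = 38.2 + 4.928 = 43.13 m
P_hyd = ρgQH = 1000·9.81·0.166·43.13 = 70.23 kW
P_shaft = P_hyd/η = 70.23/0.75 = 93.64 kW

P_shaft ≈ 93.6 kW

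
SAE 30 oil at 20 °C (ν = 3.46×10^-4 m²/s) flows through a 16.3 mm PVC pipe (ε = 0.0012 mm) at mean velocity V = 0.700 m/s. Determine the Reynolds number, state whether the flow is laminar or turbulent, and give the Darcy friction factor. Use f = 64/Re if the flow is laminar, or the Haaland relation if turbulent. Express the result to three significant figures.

Re = VD/ν = 0.7000·0.0163/3.46×10^-4 = 33.0
Re < 2300 → laminar → f = 64/Re = 1.941

Re ≈ 33.0; laminar; f = 64/Re ≈ 1.94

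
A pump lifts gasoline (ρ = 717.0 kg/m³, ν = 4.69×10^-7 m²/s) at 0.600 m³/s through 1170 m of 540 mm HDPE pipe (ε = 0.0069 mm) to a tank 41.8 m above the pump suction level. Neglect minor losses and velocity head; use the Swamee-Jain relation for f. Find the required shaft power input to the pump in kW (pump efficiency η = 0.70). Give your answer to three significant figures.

P_shaft ≈ 299 kW

V = 4Q/(πD²) = 2.620 m/s; Re = 3.02×10^6; ε/D = 1.28×10^-5; f = 0.01031
h_f = f(L/D)V²/2g = 7.815 m
Total head H = z + h_f = 41.8 + 7.815 = 49.62 m
P_hyd = ρgQH = 717.0·9.81·0.600·49.62 = 209.4 kW
P_shaft = P_hyd/η = 209.4/0.70 = 299.1 kW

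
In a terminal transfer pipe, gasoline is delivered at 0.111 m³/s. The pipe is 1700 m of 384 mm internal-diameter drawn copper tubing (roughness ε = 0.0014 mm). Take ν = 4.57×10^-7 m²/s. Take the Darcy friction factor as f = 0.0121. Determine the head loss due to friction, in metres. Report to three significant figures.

h_f ≈ 2.51 m

V = 4Q/(πD²) = 4·0.111/(π·0.384²) = 0.9585 m/s
h_f = f(L/D)V²/(2g) = 0.01210·(1700/0.384)·0.9585²/(2·9.81) = 2.508 m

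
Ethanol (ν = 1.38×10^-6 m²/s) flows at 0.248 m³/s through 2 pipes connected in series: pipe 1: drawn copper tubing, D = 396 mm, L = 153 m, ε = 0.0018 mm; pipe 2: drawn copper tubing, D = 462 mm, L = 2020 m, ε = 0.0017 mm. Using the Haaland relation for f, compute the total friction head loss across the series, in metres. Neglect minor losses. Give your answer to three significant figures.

H ≈ 7.42 m

Pipe 1: V = 2.014 m/s, Re = 5.78×10^5, ε/D = 4.55×10^-6, f = 0.01279, h_1 = f(L/D)V²/2g = 1.021 m
Pipe 2: V = 1.479 m/s, Re = 4.95×10^5, ε/D = 3.68×10^-6, f = 0.01313, h_2 = f(L/D)V²/2g = 6.401 m
Series → Q common, losses add: H = Σh = 7.422 m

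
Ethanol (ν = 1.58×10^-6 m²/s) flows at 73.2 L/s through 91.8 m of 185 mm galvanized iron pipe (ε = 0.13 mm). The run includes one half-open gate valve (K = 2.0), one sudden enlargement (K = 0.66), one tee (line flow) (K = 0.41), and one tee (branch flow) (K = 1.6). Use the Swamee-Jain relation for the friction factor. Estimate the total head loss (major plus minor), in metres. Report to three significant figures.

H_L ≈ 5.39 m

V = 4Q/(πD²) = 2.723 m/s; V²/2g = 0.3780 m
Re = 3.19×10^5, ε/D = 7.03×10^-4 → f = 0.01934 (Swamee-Jain)
Major: h_f = f(L/D)·V²/2g = 0.01934·496.2·0.3780 = 3.627 m
Minor: ΣK = 4.67; h_m = ΣK·V²/2g = 1.765 m
Total H_L = 3.627 + 1.765 = 5.392 m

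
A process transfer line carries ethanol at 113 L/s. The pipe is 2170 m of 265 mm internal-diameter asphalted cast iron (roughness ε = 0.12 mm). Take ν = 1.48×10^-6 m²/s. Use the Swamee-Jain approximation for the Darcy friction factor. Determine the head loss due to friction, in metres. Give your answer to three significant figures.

V = 4Q/(πD²) = 4·0.113/(π·0.265²) = 2.049 m/s
Re = VD/ν = 2.049·0.265/1.48×10^-6 = 3.67×10^5 → turbulent
ε/D = 0.12/265 = 4.53×10^-4
Swamee-Jain: f = 0.01780
h_f = f(L/D)V²/(2g) = 0.01780·(2170/0.265)·2.049²/(2·9.81) = 31.18 m

h_f ≈ 31.2 m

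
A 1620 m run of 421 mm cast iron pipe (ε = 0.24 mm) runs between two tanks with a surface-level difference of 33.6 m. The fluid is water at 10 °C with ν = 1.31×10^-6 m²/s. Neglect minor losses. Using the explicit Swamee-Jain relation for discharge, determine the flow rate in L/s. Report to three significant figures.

Q ≈ 434 L/s

Swamee-Jain (Type II): Q = -0.965·√(gD⁵h_f/L)·ln[ε/(3.7D) + √(3.17ν²L/(gD³h_f))]
√(gD⁵h_f/L) = √(9.81·0.421⁵·33.6/1620) = 0.05187
ε/(3.7D) = 1.54×10^-4; √(3.17ν²L/(gD³h_f)) = 1.89×10^-5
Q = -0.965·0.05187·ln(1.730×10^-4) = 0.4336 m³/s
Check: V = 3.11 m/s, Re = 1.00×10^6, f = 0.01776, h_f = 33.8 m ≈ 33.6 m ✓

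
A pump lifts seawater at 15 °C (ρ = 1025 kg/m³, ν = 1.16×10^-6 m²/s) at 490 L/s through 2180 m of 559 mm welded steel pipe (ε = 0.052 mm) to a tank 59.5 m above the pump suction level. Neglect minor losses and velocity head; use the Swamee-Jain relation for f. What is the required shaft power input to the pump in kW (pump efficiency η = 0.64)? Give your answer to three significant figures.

P_shaft ≈ 540 kW

V = 4Q/(πD²) = 1.997 m/s; Re = 9.62×10^5; ε/D = 9.30×10^-5; f = 0.01345
h_f = f(L/D)V²/2g = 10.66 m
Total head H = z + h_f = 59.5 + 10.66 = 70.16 m
P_hyd = ρgQH = 1025·9.81·0.490·70.16 = 345.7 kW
P_shaft = P_hyd/η = 345.7/0.64 = 540.1 kW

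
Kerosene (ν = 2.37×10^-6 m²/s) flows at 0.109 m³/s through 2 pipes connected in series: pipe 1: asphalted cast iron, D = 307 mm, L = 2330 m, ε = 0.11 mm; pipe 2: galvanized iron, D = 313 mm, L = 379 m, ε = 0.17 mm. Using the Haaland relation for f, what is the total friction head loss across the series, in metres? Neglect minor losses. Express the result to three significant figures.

H ≈ 17.4 m

Pipe 1: V = 1.473 m/s, Re = 1.91×10^5, ε/D = 3.58×10^-4, f = 0.01794, h_1 = f(L/D)V²/2g = 15.05 m
Pipe 2: V = 1.417 m/s, Re = 1.87×10^5, ε/D = 5.43×10^-4, f = 0.01897, h_2 = f(L/D)V²/2g = 2.349 m
Series → Q common, losses add: H = Σh = 17.40 m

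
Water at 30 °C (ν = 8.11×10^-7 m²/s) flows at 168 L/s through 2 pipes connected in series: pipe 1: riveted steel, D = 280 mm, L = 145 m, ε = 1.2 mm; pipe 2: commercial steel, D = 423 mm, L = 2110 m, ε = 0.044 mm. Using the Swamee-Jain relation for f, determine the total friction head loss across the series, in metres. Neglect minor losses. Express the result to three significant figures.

Pipe 1: V = 2.728 m/s, Re = 9.42×10^5, ε/D = 0.00429, f = 0.02918, h_1 = f(L/D)V²/2g = 5.732 m
Pipe 2: V = 1.195 m/s, Re = 6.24×10^5, ε/D = 1.04×10^-4, f = 0.01417, h_2 = f(L/D)V²/2g = 5.149 m
Series → Q common, losses add: H = Σh = 10.88 m

H ≈ 10.9 m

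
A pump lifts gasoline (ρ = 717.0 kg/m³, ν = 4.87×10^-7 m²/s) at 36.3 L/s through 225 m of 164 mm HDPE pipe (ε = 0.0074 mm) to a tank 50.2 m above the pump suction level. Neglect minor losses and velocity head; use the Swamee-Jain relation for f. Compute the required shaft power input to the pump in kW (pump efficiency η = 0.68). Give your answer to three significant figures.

P_shaft ≈ 19.9 kW

V = 4Q/(πD²) = 1.718 m/s; Re = 5.79×10^5; ε/D = 4.51×10^-5; f = 0.01349
h_f = f(L/D)V²/2g = 2.786 m
Total head H = z + h_f = 50.2 + 2.786 = 52.99 m
P_hyd = ρgQH = 717.0·9.81·0.0363·52.99 = 13.53 kW
P_shaft = P_hyd/η = 13.53/0.68 = 19.90 kW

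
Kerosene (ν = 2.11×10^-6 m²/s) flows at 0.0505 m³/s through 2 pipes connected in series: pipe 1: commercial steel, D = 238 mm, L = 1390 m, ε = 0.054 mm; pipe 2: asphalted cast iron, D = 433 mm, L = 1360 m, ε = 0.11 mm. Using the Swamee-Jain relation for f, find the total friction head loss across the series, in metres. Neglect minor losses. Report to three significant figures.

H ≈ 7.45 m

Pipe 1: V = 1.135 m/s, Re = 1.28×10^5, ε/D = 2.27×10^-4, f = 0.01841, h_1 = f(L/D)V²/2g = 7.062 m
Pipe 2: V = 0.3429 m/s, Re = 7.04×10^4, ε/D = 2.54×10^-4, f = 0.02043, h_2 = f(L/D)V²/2g = 0.3847 m
Series → Q common, losses add: H = Σh = 7.447 m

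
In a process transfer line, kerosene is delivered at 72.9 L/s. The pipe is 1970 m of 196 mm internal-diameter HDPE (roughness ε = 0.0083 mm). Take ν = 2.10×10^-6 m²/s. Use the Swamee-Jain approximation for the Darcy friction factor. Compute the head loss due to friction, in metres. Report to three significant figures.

h_f ≈ 46.6 m

V = 4Q/(πD²) = 4·0.0729/(π·0.196²) = 2.416 m/s
Re = VD/ν = 2.416·0.196/2.10×10^-6 = 2.26×10^5 → turbulent
ε/D = 0.0083/196 = 4.23×10^-5
Swamee-Jain: f = 0.01558
h_f = f(L/D)V²/(2g) = 0.01558·(1970/0.196)·2.416²/(2·9.81) = 46.60 m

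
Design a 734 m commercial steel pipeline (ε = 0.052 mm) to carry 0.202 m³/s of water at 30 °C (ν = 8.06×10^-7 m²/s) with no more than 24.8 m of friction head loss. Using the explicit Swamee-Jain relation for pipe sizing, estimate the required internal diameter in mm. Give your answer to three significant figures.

Swamee-Jain (Type III): D = 0.66·[ε^1.25·(LQ²/(gh_f))^4.75 + ν·Q^9.4·(L/(gh_f))^5.2]^0.04
LQ²/(gh_f) = 0.1231; L/(gh_f) = 3.017
Term 1 = ε^1.25·(…)^4.75 = 2.11×10^-10; Term 2 = ν·Q^9.4·(…)^5.2 = 7.42×10^-11
D = 0.66·(2.11×10^-10 + 7.42×10^-11)^0.04 = 0.2740 m = 274 mm
Check: V = 3.43 m/s, Re = 1.16×10^6, f = 0.01453, h_f = 23.3 m ≈ 24.8 m ✓

D ≈ 274 mm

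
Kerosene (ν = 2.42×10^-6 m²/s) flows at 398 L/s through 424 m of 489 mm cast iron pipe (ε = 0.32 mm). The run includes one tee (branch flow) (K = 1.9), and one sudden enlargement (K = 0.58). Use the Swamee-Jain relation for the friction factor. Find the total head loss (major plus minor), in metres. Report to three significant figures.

H_L ≈ 4.30 m

V = 4Q/(πD²) = 2.119 m/s; V²/2g = 0.2289 m
Re = 4.28×10^5, ε/D = 6.54×10^-4 → f = 0.01881 (Swamee-Jain)
Major: h_f = f(L/D)·V²/2g = 0.01881·867.1·0.2289 = 3.732 m
Minor: ΣK = 2.48; h_m = ΣK·V²/2g = 0.5677 m
Total H_L = 3.732 + 0.5677 = 4.300 m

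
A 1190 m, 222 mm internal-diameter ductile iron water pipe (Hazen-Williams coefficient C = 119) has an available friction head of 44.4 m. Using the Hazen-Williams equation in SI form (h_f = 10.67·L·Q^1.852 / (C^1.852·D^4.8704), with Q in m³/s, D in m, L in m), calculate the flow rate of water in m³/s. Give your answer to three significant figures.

Q ≈ 0.107 m³/s

Rearranging: Q = [h_f·C^1.852·D^4.8704 / (10.67·L)]^(1/1.852)
Q = [44.4·119^1.852·0.222^4.8704 / (10.67·1190)]^0.540 = 0.1072 m³/s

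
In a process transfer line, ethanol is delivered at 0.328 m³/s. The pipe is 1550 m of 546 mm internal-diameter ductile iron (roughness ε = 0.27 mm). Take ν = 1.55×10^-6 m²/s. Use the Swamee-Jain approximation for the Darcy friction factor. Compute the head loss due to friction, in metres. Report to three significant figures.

h_f ≈ 5.04 m

V = 4Q/(πD²) = 4·0.328/(π·0.546²) = 1.401 m/s
Re = VD/ν = 1.401·0.546/1.55×10^-6 = 4.93×10^5 → turbulent
ε/D = 0.27/546 = 4.95×10^-4
Swamee-Jain: f = 0.01775
h_f = f(L/D)V²/(2g) = 0.01775·(1550/0.546)·1.401²/(2·9.81) = 5.041 m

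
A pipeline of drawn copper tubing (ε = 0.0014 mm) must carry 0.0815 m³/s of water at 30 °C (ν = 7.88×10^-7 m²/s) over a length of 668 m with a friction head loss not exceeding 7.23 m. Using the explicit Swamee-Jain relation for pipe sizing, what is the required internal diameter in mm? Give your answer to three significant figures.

Swamee-Jain (Type III): D = 0.66·[ε^1.25·(LQ²/(gh_f))^4.75 + ν·Q^9.4·(L/(gh_f))^5.2]^0.04
LQ²/(gh_f) = 0.06256; L/(gh_f) = 9.418
Term 1 = ε^1.25·(…)^4.75 = 9.23×10^-14; Term 2 = ν·Q^9.4·(…)^5.2 = 5.32×10^-12
D = 0.66·(9.23×10^-14 + 5.32×10^-12)^0.04 = 0.2338 m = 234 mm
Check: V = 1.90 m/s, Re = 5.63×10^5, f = 0.01292, h_f = 6.78 m ≈ 7.23 m ✓

D ≈ 234 mm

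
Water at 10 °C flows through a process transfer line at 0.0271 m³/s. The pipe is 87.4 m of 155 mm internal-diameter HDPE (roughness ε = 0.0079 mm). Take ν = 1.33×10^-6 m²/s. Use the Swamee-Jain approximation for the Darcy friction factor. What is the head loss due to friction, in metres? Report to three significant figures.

V = 4Q/(πD²) = 4·0.0271/(π·0.155²) = 1.436 m/s
Re = VD/ν = 1.436·0.155/1.33×10^-6 = 1.67×10^5 → turbulent
ε/D = 0.0079/155 = 5.10×10^-5
Swamee-Jain: f = 0.01650
h_f = f(L/D)V²/(2g) = 0.01650·(87.4/0.155)·1.436²/(2·9.81) = 0.9779 m

h_f ≈ 0.978 m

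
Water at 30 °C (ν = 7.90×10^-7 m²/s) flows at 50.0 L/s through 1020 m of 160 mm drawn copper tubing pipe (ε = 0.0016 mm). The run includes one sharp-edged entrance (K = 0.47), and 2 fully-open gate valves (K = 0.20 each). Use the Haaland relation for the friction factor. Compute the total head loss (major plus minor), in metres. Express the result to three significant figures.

V = 4Q/(πD²) = 2.487 m/s; V²/2g = 0.3152 m
Re = 5.04×10^5, ε/D = 1.00×10^-5 → f = 0.01316 (Haaland)
Major: h_f = f(L/D)·V²/2g = 0.01316·6375·0.3152 = 26.44 m
Minor: ΣK = 0.870; h_m = ΣK·V²/2g = 0.2742 m
Total H_L = 26.44 + 0.2742 = 26.72 m

H_L ≈ 26.7 m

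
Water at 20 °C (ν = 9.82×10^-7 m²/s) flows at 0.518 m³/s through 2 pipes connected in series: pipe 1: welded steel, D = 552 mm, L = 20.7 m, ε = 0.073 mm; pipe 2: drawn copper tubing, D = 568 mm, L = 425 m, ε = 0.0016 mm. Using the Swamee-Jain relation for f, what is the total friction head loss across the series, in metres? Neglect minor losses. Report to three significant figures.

Pipe 1: V = 2.165 m/s, Re = 1.22×10^6, ε/D = 1.32×10^-4, f = 0.01377, h_1 = f(L/D)V²/2g = 0.1233 m
Pipe 2: V = 2.044 m/s, Re = 1.18×10^6, ε/D = 2.82×10^-6, f = 0.01137, h_2 = f(L/D)V²/2g = 1.811 m
Series → Q common, losses add: H = Σh = 1.935 m

H ≈ 1.93 m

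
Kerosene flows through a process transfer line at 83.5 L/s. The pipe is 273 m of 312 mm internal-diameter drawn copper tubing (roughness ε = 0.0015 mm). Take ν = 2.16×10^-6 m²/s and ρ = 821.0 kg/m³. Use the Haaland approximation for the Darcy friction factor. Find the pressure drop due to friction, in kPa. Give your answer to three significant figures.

V = 4Q/(πD²) = 4·0.0835/(π·0.312²) = 1.092 m/s
Re = VD/ν = 1.092·0.312/2.16×10^-6 = 1.58×10^5 → turbulent
ε/D = 0.0015/312 = 4.81×10^-6
Haaland: f = 0.01626
h_f = f(L/D)V²/(2g) = 0.01626·(273/0.312)·1.092²/(2·9.81) = 0.8652 m
Δp = ρg·h_f = 821.0·9.81·0.8652 = 6.968 kPa

Δp ≈ 6.97 kPa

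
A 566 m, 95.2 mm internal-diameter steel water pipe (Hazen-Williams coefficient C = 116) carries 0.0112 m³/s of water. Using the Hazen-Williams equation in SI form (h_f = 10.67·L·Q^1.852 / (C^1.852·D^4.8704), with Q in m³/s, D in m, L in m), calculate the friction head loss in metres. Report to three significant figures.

h_f ≈ 20.9 m

h_f = 10.67·566·0.0112^1.852 / (116^1.852·0.0952^4.8704) = 20.85 m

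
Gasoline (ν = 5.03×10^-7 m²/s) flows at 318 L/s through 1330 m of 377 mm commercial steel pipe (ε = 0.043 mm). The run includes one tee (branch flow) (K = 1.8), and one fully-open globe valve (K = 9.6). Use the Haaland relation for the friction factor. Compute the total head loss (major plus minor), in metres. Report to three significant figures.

V = 4Q/(πD²) = 2.849 m/s; V²/2g = 0.4136 m
Re = 2.14×10^6, ε/D = 1.14×10^-4 → f = 0.01294 (Haaland)
Major: h_f = f(L/D)·V²/2g = 0.01294·3528·0.4136 = 18.88 m
Minor: ΣK = 11.4; h_m = ΣK·V²/2g = 4.715 m
Total H_L = 18.88 + 4.715 = 23.60 m

H_L ≈ 23.6 m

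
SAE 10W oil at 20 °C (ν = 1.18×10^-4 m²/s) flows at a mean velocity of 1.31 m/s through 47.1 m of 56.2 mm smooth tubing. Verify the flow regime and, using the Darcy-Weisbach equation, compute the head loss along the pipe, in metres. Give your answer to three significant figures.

Re = VD/ν = 1.31·0.05620/1.18×10^-4 = 624 → laminar (Re < 2300)
f = 64/Re = 0.1026
h_f = f(L/D)V²/(2g) = 0.1026·(47.1/0.05620)·1.31²/(2·9.81) = 7.519 m

h_f ≈ 7.52 m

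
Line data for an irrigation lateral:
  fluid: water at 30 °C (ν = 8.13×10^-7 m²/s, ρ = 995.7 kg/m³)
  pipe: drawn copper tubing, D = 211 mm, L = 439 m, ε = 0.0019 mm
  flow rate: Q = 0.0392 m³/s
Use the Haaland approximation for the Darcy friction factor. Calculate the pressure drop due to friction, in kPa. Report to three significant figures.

V = 4Q/(πD²) = 4·0.0392/(π·0.211²) = 1.121 m/s
Re = VD/ν = 1.121·0.211/8.13×10^-7 = 2.91×10^5 → turbulent
ε/D = 0.0019/211 = 9.00×10^-6
Haaland: f = 0.01450
h_f = f(L/D)V²/(2g) = 0.01450·(439/0.211)·1.121²/(2·9.81) = 1.932 m
Δp = ρg·h_f = 995.7·9.81·1.932 = 18.87 kPa

Δp ≈ 18.9 kPa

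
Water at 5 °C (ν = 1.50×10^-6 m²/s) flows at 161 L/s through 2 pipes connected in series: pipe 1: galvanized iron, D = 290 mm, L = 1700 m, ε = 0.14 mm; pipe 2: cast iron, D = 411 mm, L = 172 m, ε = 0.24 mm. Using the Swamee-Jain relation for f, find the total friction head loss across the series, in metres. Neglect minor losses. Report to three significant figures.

H ≈ 32.0 m

Pipe 1: V = 2.437 m/s, Re = 4.71×10^5, ε/D = 4.83×10^-4, f = 0.01772, h_1 = f(L/D)V²/2g = 31.46 m
Pipe 2: V = 1.214 m/s, Re = 3.33×10^5, ε/D = 5.84×10^-4, f = 0.01868, h_2 = f(L/D)V²/2g = 0.5866 m
Series → Q common, losses add: H = Σh = 32.05 m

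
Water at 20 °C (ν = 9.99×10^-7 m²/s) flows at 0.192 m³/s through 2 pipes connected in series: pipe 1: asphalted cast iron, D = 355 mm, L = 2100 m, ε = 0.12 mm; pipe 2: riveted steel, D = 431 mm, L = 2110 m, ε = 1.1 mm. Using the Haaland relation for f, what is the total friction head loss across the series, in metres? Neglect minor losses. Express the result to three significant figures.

H ≈ 29.3 m

Pipe 1: V = 1.940 m/s, Re = 6.89×10^5, ε/D = 3.38×10^-4, f = 0.01618, h_1 = f(L/D)V²/2g = 18.35 m
Pipe 2: V = 1.316 m/s, Re = 5.68×10^5, ε/D = 0.00255, f = 0.02531, h_2 = f(L/D)V²/2g = 10.94 m
Series → Q common, losses add: H = Σh = 29.29 m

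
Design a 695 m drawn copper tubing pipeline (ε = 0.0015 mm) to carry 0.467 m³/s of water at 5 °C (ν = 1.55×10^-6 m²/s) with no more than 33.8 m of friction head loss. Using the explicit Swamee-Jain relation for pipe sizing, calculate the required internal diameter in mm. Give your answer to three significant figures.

Swamee-Jain (Type III): D = 0.66·[ε^1.25·(LQ²/(gh_f))^4.75 + ν·Q^9.4·(L/(gh_f))^5.2]^0.04
LQ²/(gh_f) = 0.4571; L/(gh_f) = 2.096
Term 1 = ε^1.25·(…)^4.75 = 1.27×10^-9; Term 2 = ν·Q^9.4·(…)^5.2 = 5.66×10^-8
D = 0.66·(1.27×10^-9 + 5.66×10^-8)^0.04 = 0.3389 m = 339 mm
Check: V = 5.18 m/s, Re = 1.13×10^6, f = 0.01149, h_f = 32.2 m ≈ 33.8 m ✓

D ≈ 339 mm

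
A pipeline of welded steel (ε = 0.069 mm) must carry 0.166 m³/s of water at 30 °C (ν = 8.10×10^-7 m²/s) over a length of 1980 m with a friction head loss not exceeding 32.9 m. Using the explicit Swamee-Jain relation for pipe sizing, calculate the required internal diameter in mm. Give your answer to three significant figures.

Swamee-Jain (Type III): D = 0.66·[ε^1.25·(LQ²/(gh_f))^4.75 + ν·Q^9.4·(L/(gh_f))^5.2]^0.04
LQ²/(gh_f) = 0.1691; L/(gh_f) = 6.135
Term 1 = ε^1.25·(…)^4.75 = 1.35×10^-9; Term 2 = ν·Q^9.4·(…)^5.2 = 4.72×10^-10
D = 0.66·(1.35×10^-9 + 4.72×10^-10)^0.04 = 0.2951 m = 295 mm
Check: V = 2.43 m/s, Re = 8.84×10^5, f = 0.01523, h_f = 30.7 m ≈ 32.9 m ✓

D ≈ 295 mm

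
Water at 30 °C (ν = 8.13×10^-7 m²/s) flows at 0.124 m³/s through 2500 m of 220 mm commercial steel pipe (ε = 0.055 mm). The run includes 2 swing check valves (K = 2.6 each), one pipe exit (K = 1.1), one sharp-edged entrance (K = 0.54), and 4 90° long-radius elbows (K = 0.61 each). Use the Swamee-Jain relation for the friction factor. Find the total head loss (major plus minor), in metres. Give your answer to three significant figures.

V = 4Q/(πD²) = 3.262 m/s; V²/2g = 0.5423 m
Re = 8.83×10^5, ε/D = 2.50×10^-4 → f = 0.01539 (Swamee-Jain)
Major: h_f = f(L/D)·V²/2g = 0.01539·11364·0.5423 = 94.83 m
Minor: ΣK = 9.28; h_m = ΣK·V²/2g = 5.033 m
Total H_L = 94.83 + 5.033 = 99.86 m

H_L ≈ 99.9 m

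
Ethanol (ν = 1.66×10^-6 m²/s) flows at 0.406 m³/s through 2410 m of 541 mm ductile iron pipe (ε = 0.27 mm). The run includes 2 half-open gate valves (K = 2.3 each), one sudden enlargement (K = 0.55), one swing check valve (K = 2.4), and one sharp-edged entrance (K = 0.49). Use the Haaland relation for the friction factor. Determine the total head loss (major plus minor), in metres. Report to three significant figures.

V = 4Q/(πD²) = 1.766 m/s; V²/2g = 0.1590 m
Re = 5.76×10^5, ε/D = 4.99×10^-4 → f = 0.01747 (Haaland)
Major: h_f = f(L/D)·V²/2g = 0.01747·4455·0.1590 = 12.37 m
Minor: ΣK = 8.04; h_m = ΣK·V²/2g = 1.278 m
Total H_L = 12.37 + 1.278 = 13.65 m

H_L ≈ 13.7 m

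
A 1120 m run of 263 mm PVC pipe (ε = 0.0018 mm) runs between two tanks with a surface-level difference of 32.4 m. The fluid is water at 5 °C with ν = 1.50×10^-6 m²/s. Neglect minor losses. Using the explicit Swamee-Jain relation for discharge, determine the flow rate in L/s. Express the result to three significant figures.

Q ≈ 185 L/s

Swamee-Jain (Type II): Q = -0.965·√(gD⁵h_f/L)·ln[ε/(3.7D) + √(3.17ν²L/(gD³h_f))]
√(gD⁵h_f/L) = √(9.81·0.263⁵·32.4/1120) = 0.01890
ε/(3.7D) = 1.85×10^-6; √(3.17ν²L/(gD³h_f)) = 3.72×10^-5
Q = -0.965·0.01890·ln(3.902×10^-5) = 0.1851 m³/s
Check: V = 3.41 m/s, Re = 5.97×10^5, f = 0.01281, h_f = 32.3 m ≈ 32.4 m ✓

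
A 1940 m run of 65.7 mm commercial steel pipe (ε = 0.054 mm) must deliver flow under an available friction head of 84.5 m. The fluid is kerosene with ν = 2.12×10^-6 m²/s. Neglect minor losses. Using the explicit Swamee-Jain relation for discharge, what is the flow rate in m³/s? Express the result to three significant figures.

Swamee-Jain (Type II): Q = -0.965·√(gD⁵h_f/L)·ln[ε/(3.7D) + √(3.17ν²L/(gD³h_f))]
√(gD⁵h_f/L) = √(9.81·0.0657⁵·84.5/1940) = 7.232×10^-4
ε/(3.7D) = 2.22×10^-4; √(3.17ν²L/(gD³h_f)) = 3.43×10^-4
Q = -0.965·7.232×10^-4·ln(5.650×10^-4) = 0.005219 m³/s
Check: V = 1.54 m/s, Re = 4.77×10^4, f = 0.02381, h_f = 85.0 m ≈ 84.5 m ✓

Q ≈ 0.00522 m³/s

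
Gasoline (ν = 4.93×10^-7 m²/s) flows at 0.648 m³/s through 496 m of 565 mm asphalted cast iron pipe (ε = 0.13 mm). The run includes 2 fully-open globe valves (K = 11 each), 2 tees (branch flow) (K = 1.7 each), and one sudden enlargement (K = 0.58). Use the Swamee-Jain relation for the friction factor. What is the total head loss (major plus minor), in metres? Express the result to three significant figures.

V = 4Q/(πD²) = 2.585 m/s; V²/2g = 0.3405 m
Re = 2.96×10^6, ε/D = 2.30×10^-4 → f = 0.01452 (Swamee-Jain)
Major: h_f = f(L/D)·V²/2g = 0.01452·877.9·0.3405 = 4.339 m
Minor: ΣK = 26.0; h_m = ΣK·V²/2g = 8.845 m
Total H_L = 4.339 + 8.845 = 13.18 m

H_L ≈ 13.2 m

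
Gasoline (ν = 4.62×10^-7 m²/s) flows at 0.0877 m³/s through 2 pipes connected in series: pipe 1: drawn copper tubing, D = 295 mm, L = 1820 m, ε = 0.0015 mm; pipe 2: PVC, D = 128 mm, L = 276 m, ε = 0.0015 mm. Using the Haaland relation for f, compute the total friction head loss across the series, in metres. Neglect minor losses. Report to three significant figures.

Pipe 1: V = 1.283 m/s, Re = 8.19×10^5, ε/D = 5.08×10^-6, f = 0.01206, h_1 = f(L/D)V²/2g = 6.244 m
Pipe 2: V = 6.815 m/s, Re = 1.89×10^6, ε/D = 1.17×10^-5, f = 0.01077, h_2 = f(L/D)V²/2g = 54.99 m
Series → Q common, losses add: H = Σh = 61.24 m

H ≈ 61.2 m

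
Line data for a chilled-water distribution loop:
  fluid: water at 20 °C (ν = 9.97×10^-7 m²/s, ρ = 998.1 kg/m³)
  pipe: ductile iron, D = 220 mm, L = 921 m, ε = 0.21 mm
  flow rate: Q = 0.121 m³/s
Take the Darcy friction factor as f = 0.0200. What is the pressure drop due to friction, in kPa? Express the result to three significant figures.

Δp ≈ 423 kPa

V = 4Q/(πD²) = 4·0.121/(π·0.220²) = 3.183 m/s
h_f = f(L/D)V²/(2g) = 0.02000·(921/0.220)·3.183²/(2·9.81) = 43.24 m
Δp = ρg·h_f = 998.1·9.81·43.24 = 423.4 kPa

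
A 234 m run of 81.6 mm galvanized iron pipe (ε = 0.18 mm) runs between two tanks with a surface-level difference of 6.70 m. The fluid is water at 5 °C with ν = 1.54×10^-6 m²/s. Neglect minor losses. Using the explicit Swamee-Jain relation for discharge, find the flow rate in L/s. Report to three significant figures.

Swamee-Jain (Type II): Q = -0.965·√(gD⁵h_f/L)·ln[ε/(3.7D) + √(3.17ν²L/(gD³h_f))]
√(gD⁵h_f/L) = √(9.81·0.0816⁵·6.70/234) = 0.001008
ε/(3.7D) = 5.96×10^-4; √(3.17ν²L/(gD³h_f)) = 2.22×10^-4
Q = -0.965·0.001008·ln(8.181×10^-4) = 0.006915 m³/s
Check: V = 1.32 m/s, Re = 7.01×10^4, f = 0.02648, h_f = 6.77 m ≈ 6.70 m ✓

Q ≈ 6.92 L/s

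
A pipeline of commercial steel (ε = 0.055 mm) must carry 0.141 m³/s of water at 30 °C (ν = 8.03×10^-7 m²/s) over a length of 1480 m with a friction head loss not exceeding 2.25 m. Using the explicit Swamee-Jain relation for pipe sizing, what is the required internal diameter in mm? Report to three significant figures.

Swamee-Jain (Type III): D = 0.66·[ε^1.25·(LQ²/(gh_f))^4.75 + ν·Q^9.4·(L/(gh_f))^5.2]^0.04
LQ²/(gh_f) = 1.333; L/(gh_f) = 67.05
Term 1 = ε^1.25·(…)^4.75 = 1.86×10^-5; Term 2 = ν·Q^9.4·(…)^5.2 = 2.54×10^-5
D = 0.66·(1.86×10^-5 + 2.54×10^-5)^0.04 = 0.4418 m = 442 mm
Check: V = 0.920 m/s, Re = 5.06×10^5, f = 0.01473, h_f = 2.13 m ≈ 2.25 m ✓

D ≈ 442 mm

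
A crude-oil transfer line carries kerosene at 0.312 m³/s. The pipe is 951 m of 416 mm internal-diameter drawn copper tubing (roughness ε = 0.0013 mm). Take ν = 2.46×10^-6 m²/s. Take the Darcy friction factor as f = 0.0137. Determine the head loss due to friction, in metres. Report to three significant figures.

h_f ≈ 8.41 m

V = 4Q/(πD²) = 4·0.312/(π·0.416²) = 2.296 m/s
h_f = f(L/D)V²/(2g) = 0.01370·(951/0.416)·2.296²/(2·9.81) = 8.411 m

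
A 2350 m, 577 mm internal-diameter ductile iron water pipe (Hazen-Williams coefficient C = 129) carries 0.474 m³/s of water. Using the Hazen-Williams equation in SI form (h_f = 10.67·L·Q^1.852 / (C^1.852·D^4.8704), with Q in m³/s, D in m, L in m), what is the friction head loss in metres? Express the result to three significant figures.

h_f ≈ 11.3 m

h_f = 10.67·2350·0.474^1.852 / (129^1.852·0.577^4.8704) = 11.30 m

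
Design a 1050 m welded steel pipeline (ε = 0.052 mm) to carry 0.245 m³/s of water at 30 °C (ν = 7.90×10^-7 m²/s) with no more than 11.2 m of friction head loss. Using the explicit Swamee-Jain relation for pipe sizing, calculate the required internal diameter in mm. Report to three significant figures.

Swamee-Jain (Type III): D = 0.66·[ε^1.25·(LQ²/(gh_f))^4.75 + ν·Q^9.4·(L/(gh_f))^5.2]^0.04
LQ²/(gh_f) = 0.5736; L/(gh_f) = 9.557
Term 1 = ε^1.25·(…)^4.75 = 3.15×10^-7; Term 2 = ν·Q^9.4·(…)^5.2 = 1.79×10^-7
D = 0.66·(3.15×10^-7 + 1.79×10^-7)^0.04 = 0.3692 m = 369 mm
Check: V = 2.29 m/s, Re = 1.07×10^6, f = 0.01401, h_f = 10.6 m ≈ 11.2 m ✓

D ≈ 369 mm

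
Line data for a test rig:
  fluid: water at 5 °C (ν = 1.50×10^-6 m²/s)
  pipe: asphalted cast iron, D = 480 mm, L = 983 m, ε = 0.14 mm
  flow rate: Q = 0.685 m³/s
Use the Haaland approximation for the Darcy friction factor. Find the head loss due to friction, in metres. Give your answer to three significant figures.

V = 4Q/(πD²) = 4·0.685/(π·0.480²) = 3.785 m/s
Re = VD/ν = 3.785·0.480/1.50×10^-6 = 1.21×10^6 → turbulent
ε/D = 0.14/480 = 2.92×10^-4
Haaland: f = 0.01542
h_f = f(L/D)V²/(2g) = 0.01542·(983/0.480)·3.785²/(2·9.81) = 23.06 m

h_f ≈ 23.1 m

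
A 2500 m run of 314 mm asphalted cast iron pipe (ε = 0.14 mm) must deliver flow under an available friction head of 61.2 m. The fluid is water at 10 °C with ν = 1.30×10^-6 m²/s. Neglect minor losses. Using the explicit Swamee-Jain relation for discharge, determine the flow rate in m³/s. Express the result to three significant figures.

Q ≈ 0.231 m³/s

Swamee-Jain (Type II): Q = -0.965·√(gD⁵h_f/L)·ln[ε/(3.7D) + √(3.17ν²L/(gD³h_f))]
√(gD⁵h_f/L) = √(9.81·0.314⁵·61.2/2500) = 0.02707
ε/(3.7D) = 1.21×10^-4; √(3.17ν²L/(gD³h_f)) = 2.68×10^-5
Q = -0.965·0.02707·ln(1.473×10^-4) = 0.2305 m³/s
Check: V = 2.98 m/s, Re = 7.19×10^5, f = 0.01713, h_f = 61.6 m ≈ 61.2 m ✓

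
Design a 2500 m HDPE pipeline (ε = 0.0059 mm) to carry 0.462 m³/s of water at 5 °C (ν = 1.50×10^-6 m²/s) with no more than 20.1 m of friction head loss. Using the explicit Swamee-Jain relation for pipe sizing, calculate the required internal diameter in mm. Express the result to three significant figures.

D ≈ 491 mm

Swamee-Jain (Type III): D = 0.66·[ε^1.25·(LQ²/(gh_f))^4.75 + ν·Q^9.4·(L/(gh_f))^5.2]^0.04
LQ²/(gh_f) = 2.706; L/(gh_f) = 12.68
Term 1 = ε^1.25·(…)^4.75 = 3.29×10^-5; Term 2 = ν·Q^9.4·(…)^5.2 = 5.75×10^-4
D = 0.66·(3.29×10^-5 + 5.75×10^-4)^0.04 = 0.4908 m = 491 mm
Check: V = 2.44 m/s, Re = 7.99×10^5, f = 0.01231, h_f = 19.1 m ≈ 20.1 m ✓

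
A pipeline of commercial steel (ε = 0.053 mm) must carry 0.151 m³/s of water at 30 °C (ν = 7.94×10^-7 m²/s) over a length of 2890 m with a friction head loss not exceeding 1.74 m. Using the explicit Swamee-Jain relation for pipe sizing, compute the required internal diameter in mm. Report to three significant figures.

Swamee-Jain (Type III): D = 0.66·[ε^1.25·(LQ²/(gh_f))^4.75 + ν·Q^9.4·(L/(gh_f))^5.2]^0.04
LQ²/(gh_f) = 3.860; L/(gh_f) = 169.3
Term 1 = ε^1.25·(…)^4.75 = 0.00277; Term 2 = ν·Q^9.4·(…)^5.2 = 0.00591
D = 0.66·(0.00277 + 0.00591)^0.04 = 0.5458 m = 546 mm
Check: V = 0.645 m/s, Re = 4.44×10^5, f = 0.01464, h_f = 1.65 m ≈ 1.74 m ✓

D ≈ 546 mm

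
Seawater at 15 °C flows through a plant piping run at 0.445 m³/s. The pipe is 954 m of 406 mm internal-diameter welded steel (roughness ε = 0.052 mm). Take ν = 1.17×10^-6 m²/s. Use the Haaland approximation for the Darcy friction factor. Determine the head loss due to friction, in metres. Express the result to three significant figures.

V = 4Q/(πD²) = 4·0.445/(π·0.406²) = 3.437 m/s
Re = VD/ν = 3.437·0.406/1.17×10^-6 = 1.19×10^6 → turbulent
ε/D = 0.052/406 = 1.28×10^-4
Haaland: f = 0.01356
h_f = f(L/D)V²/(2g) = 0.01356·(954/0.406)·3.437²/(2·9.81) = 19.19 m

h_f ≈ 19.2 m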